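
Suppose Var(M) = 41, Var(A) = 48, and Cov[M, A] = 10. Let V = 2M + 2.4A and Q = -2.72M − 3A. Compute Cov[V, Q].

Cov[V, Q] = -693.92

By bilinearity, Cov[V, Q] = ac·Var(M) + bd·Var(A) + (ad+bc)·Cov[M, A], with a=2, b=2.4, c=-2.72, d=-3.
ac·Var(M) = 2·(-2.72)·41 = -223.04
bd·Var(A) = 2.4·(-3)·48 = -345.6
(ad+bc)·Cov[M, A] = (-12.528)·10 = -125.28
Cov[V, Q] = -223.04 + (-345.6) + (-125.28) = -693.92.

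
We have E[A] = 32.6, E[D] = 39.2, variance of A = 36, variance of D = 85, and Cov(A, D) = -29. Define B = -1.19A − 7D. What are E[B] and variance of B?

E[B] = -313.194, variance of B = 3732.8396

E[B] = (-1.19)·E[A] + (-7)·E[D] = (-1.19)·32.6 + (-7)·39.2 = -313.194.
variance of B = a²·variance of A + b²·variance of D + 2ab·Cov(A, D) with a = -1.19, b = -7.
= (-1.19)²·36 + (-7)²·85 + 2·(-1.19)·(-7)·(-29)
= 50.9796 + 4165 + (-483.14) = 3732.8396.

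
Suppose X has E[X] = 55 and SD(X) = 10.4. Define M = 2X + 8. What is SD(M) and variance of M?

SD(M) = 20.8, variance of M = 432.64

M = 2X + 8 is linear with a = 2, b = 8.
SD(M) = |a|·SD(X) = |2|·10.4 = 20.8.
variance of X = 10.4² = 108.16.
variance of M = a²·variance of X = 2²·108.16 = 432.64 (the additive constant 8 does not affect variance).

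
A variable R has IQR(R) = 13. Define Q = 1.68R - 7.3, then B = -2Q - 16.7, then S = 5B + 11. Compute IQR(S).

IQR(Q) = |1.68|·13 = 21.84.
IQR(B) = |-2|·21.84 = 43.68.
IQR(S) = |5|·43.68 = 218.4.

IQR(S) = 218.4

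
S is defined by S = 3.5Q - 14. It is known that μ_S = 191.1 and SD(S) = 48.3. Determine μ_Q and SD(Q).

μ_Q = 58.6, SD(Q) = 13.8

From S = 3.5Q - 14: μ_S = a·μ_Q + b, so μ_Q = (μ_S − b)/a = (191.1 − (-14))/3.5 = 58.6.
SD(S) = |a|·SD(Q), so SD(Q) = 48.3/|3.5| = 13.8.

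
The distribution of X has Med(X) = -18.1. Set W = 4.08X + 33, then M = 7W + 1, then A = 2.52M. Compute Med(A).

Med(W) = 4.08·(-18.1) + 33 = -40.848.
Med(M) = 7·(-40.848) + 1 = -284.936.
Med(A) = 2.52·(-284.936) = -718.03872.

Med(A) = -718.03872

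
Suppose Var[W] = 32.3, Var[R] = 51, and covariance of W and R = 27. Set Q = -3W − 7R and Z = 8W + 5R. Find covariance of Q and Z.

By bilinearity, covariance of Q and Z = ac·Var[W] + bd·Var[R] + (ad+bc)·covariance of W and R, with a=-3, b=-7, c=8, d=5.
ac·Var[W] = (-3)·8·32.3 = -775.2
bd·Var[R] = (-7)·5·51 = -1785
(ad+bc)·covariance of W and R = (-71)·27 = -1917
covariance of Q and Z = -775.2 + (-1785) + (-1917) = -4477.2.

covariance of Q and Z = -4477.2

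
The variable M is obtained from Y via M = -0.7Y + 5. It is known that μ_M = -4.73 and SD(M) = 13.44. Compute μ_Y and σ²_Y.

μ_Y = 13.9, σ²_Y = 368.64

From M = -0.7Y + 5: μ_M = a·μ_Y + b, so μ_Y = (μ_M − b)/a = (-4.73 − 5)/(-0.7) = 13.9.
σ²_M = 13.44² = 180.6336.
σ²_M = a²·σ²_Y, so σ²_Y = 180.6336/(-0.7)² = 368.64.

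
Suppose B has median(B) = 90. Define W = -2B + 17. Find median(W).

median(W) = -163

A linear map preserves order up to sign, so median(W) = a·median(B) + b = (-2)·90 + 17 = -163.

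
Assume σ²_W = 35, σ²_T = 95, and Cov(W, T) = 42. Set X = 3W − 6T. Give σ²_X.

σ²_X = a²·σ²_W + b²·σ²_T + 2ab·Cov(W, T) with a = 3, b = -6.
= 3²·35 + (-6)²·95 + 2·3·(-6)·42
= 315 + 3420 + (-1512) = 2223.

σ²_X = 2223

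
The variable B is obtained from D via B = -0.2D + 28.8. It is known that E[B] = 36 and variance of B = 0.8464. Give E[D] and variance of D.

From B = -0.2D + 28.8: E[B] = a·E[D] + b, so E[D] = (E[B] − b)/a = (36 − 28.8)/(-0.2) = -36.
variance of B = a²·variance of D, so variance of D = 0.8464/(-0.2)² = 21.16.

E[D] = -36, variance of D = 21.16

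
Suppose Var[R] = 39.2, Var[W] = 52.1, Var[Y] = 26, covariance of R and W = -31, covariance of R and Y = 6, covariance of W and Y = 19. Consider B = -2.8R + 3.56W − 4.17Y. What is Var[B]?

Var[B] = 1613.74436

Var[B] = a²·Var[R] + b²·Var[W] + c²·Var[Y] + 2ab·covariance of R and W + 2ac·covariance of R and Y + 2bc·covariance of W and Y, with a = -2.8, b = 3.56, c = -4.17.
= 307.328 + 660.29456 + 452.1114 + 618.016 + 140.112 + (-564.1176)
= 1613.74436.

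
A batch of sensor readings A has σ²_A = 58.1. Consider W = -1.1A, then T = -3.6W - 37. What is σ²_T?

σ²_T = 911.10096

σ²_W = (-1.1)²·58.1 = 70.301.
σ²_T = (-3.6)²·70.301 = 911.10096.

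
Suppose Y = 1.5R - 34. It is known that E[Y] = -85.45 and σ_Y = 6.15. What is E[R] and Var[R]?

From Y = 1.5R - 34: E[Y] = a·E[R] + b, so E[R] = (E[Y] − b)/a = (-85.45 − (-34))/1.5 = -34.3.
Var[Y] = 6.15² = 37.8225.
Var[Y] = a²·Var[R], so Var[R] = 37.8225/1.5² = 16.81.

E[R] = -34.3, Var[R] = 16.81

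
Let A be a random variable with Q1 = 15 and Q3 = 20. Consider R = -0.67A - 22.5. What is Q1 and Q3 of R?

a = -0.67 < 0 reverses order: Q1(R) comes from Q3(A), Q3(R) from Q1(A).
Q1(R) = (-0.67)·20 + (-22.5) = -35.9; Q3(R) = (-0.67)·15 + (-22.5) = -32.55.

Q1(R) = -35.9, Q3(R) = -32.55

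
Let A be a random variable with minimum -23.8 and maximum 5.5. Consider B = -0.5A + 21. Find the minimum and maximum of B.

a = -0.5 < 0, so order reverses: min(B) = a·max(A)+b = (-0.5)·5.5 + 21 = 18.25; max(B) = a·min(A)+b = (-0.5)·(-23.8) + 21 = 32.9.

min(B) = 18.25, max(B) = 32.9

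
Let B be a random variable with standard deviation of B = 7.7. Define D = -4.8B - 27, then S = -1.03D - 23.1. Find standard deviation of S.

standard deviation of D = |-4.8|·7.7 = 36.96.
standard deviation of S = |-1.03|·36.96 = 38.0688.

standard deviation of S = 38.0688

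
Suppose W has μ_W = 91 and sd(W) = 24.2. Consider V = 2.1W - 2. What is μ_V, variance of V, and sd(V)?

μ_V = 189.1, variance of V = 2582.6724, sd(V) = 50.82

V = 2.1W - 2 is linear with a = 2.1, b = -2.
μ_V = a·μ_W + b = 2.1·91 + (-2) = 189.1.
variance of W = 24.2² = 585.64.
variance of V = a²·variance of W = 2.1²·585.64 = 2582.6724 (the additive constant -2 does not affect variance).
sd(V) = |a|·sd(W) = |2.1|·24.2 = 50.82.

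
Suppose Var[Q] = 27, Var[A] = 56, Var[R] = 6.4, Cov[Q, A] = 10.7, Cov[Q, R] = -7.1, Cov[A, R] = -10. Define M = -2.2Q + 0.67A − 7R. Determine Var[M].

Var[M] = a²·Var[Q] + b²·Var[A] + c²·Var[R] + 2ab·Cov[Q, A] + 2ac·Cov[Q, R] + 2bc·Cov[A, R], with a = -2.2, b = 0.67, c = -7.
= 130.68 + 25.1384 + 313.6 + (-31.5436) + (-218.68) + 93.8
= 312.9948.

Var[M] = 312.9948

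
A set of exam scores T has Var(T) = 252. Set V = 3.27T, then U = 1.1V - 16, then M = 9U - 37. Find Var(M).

Var(M) = 264098.804508

Var(V) = 3.27²·252 = 2694.6108.
Var(U) = 1.1²·2694.6108 = 3260.479068.
Var(M) = 9²·3260.479068 = 264098.804508.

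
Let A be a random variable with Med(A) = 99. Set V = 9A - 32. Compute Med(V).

A linear map preserves order up to sign, so Med(V) = a·Med(A) + b = 9·99 + (-32) = 859.

Med(V) = 859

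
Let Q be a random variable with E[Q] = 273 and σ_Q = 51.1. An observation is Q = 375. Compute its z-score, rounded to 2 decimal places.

z = (Q − E[Q]) / σ_Q = (375 − 273) / 51.1 ≈ 2.00.

z = 2.00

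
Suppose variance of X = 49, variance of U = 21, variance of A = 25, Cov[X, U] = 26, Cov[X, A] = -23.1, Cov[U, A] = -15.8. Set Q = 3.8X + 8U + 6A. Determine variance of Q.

variance of Q = 1962.2

variance of Q = a²·variance of X + b²·variance of U + c²·variance of A + 2ab·Cov[X, U] + 2ac·Cov[X, A] + 2bc·Cov[U, A], with a = 3.8, b = 8, c = 6.
= 707.56 + 1344 + 900 + 1580.8 + (-1053.36) + (-1516.8)
= 1962.2.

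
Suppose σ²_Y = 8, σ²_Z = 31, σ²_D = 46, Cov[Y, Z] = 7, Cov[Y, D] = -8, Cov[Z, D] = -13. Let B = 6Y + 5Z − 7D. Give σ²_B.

σ²_B = a²·σ²_Y + b²·σ²_Z + c²·σ²_D + 2ab·Cov[Y, Z] + 2ac·Cov[Y, D] + 2bc·Cov[Z, D], with a = 6, b = 5, c = -7.
= 288 + 775 + 2254 + 420 + 672 + 910
= 5319.

σ²_B = 5319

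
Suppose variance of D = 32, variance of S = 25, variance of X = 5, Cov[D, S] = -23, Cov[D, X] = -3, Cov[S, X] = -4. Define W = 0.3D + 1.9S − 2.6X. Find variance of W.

variance of W = 144.91

variance of W = a²·variance of D + b²·variance of S + c²·variance of X + 2ab·Cov[D, S] + 2ac·Cov[D, X] + 2bc·Cov[S, X], with a = 0.3, b = 1.9, c = -2.6.
= 2.88 + 90.25 + 33.8 + (-26.22) + 4.68 + 39.52
= 144.91.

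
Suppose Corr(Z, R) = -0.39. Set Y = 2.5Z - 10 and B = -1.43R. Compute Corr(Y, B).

Linear rescalings preserve |correlation|; the slopes 2.5 and -1.43 have opposite signs, so the correlation flips sign: Corr(Y, B) = −Corr(Z, R) = 0.39.

Corr(Y, B) = 0.39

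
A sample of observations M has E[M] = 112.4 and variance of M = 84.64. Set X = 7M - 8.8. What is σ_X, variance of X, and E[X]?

X = 7M - 8.8 is linear with a = 7, b = -8.8.
σ_M = √84.64 = 9.2.
σ_X = |a|·σ_M = |7|·9.2 = 64.4.
variance of X = a²·variance of M = 7²·84.64 = 4147.36 (the additive constant -8.8 does not affect variance).
E[X] = a·E[M] + b = 7·112.4 + (-8.8) = 778.

σ_X = 64.4, variance of X = 4147.36, E[X] = 778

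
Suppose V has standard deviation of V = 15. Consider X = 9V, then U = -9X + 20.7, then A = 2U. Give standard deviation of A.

standard deviation of X = |9|·15 = 135.
standard deviation of U = |-9|·135 = 1215.
standard deviation of A = |2|·1215 = 2430.

standard deviation of A = 2430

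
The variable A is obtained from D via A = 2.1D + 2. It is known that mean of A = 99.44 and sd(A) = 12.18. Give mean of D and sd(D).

mean of D = 46.4, sd(D) = 5.8

From A = 2.1D + 2: mean of A = a·mean of D + b, so mean of D = (mean of A − b)/a = (99.44 − 2)/2.1 = 46.4.
sd(A) = |a|·sd(D), so sd(D) = 12.18/|2.1| = 5.8.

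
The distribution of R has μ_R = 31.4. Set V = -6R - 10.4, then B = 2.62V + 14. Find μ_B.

μ_B = -506.856

μ_V = (-6)·31.4 + (-10.4) = -198.8.
μ_B = 2.62·(-198.8) + 14 = -506.856.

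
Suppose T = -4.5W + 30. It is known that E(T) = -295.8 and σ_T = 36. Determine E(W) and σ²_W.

E(W) = 72.4, σ²_W = 64

From T = -4.5W + 30: E(T) = a·E(W) + b, so E(W) = (E(T) − b)/a = (-295.8 − 30)/(-4.5) = 72.4.
σ²_T = 36² = 1296.
σ²_T = a²·σ²_W, so σ²_W = 1296/(-4.5)² = 64.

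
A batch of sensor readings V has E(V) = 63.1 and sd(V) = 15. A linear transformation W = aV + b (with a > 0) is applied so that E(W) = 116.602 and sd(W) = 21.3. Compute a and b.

sd(W) = a·sd(V) (a > 0), so a = 21.3/15 = 1.42.
E(W) = a·E(V) + b, so b = 116.602 − 1.42·63.1 = 27.

a = 1.42, b = 27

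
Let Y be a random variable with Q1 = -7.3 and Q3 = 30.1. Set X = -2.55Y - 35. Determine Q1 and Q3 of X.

Q1(X) = -111.755, Q3(X) = -16.385

a = -2.55 < 0 reverses order: Q1(X) comes from Q3(Y), Q3(X) from Q1(Y).
Q1(X) = (-2.55)·30.1 + (-35) = -111.755; Q3(X) = (-2.55)·(-7.3) + (-35) = -16.385.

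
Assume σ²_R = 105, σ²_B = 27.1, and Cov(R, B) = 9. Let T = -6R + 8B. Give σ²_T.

σ²_T = a²·σ²_R + b²·σ²_B + 2ab·Cov(R, B) with a = -6, b = 8.
= (-6)²·105 + 8²·27.1 + 2·(-6)·8·9
= 3780 + 1734.4 + (-864) = 4650.4.

σ²_T = 4650.4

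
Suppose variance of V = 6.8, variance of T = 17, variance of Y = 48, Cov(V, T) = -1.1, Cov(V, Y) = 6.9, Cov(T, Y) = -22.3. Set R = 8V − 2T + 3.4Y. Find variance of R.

variance of R = 1771.92

variance of R = a²·variance of V + b²·variance of T + c²·variance of Y + 2ab·Cov(V, T) + 2ac·Cov(V, Y) + 2bc·Cov(T, Y), with a = 8, b = -2, c = 3.4.
= 435.2 + 68 + 554.88 + 35.2 + 375.36 + 303.28
= 1771.92.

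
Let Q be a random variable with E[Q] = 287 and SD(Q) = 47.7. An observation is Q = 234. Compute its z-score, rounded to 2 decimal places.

z = -1.11

z = (Q − E[Q]) / SD(Q) = (234 − 287) / 47.7 ≈ -1.11.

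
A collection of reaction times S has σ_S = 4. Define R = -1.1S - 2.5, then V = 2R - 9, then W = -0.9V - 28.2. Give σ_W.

σ_W = 7.92

σ_R = |-1.1|·4 = 4.4.
σ_V = |2|·4.4 = 8.8.
σ_W = |-0.9|·8.8 = 7.92.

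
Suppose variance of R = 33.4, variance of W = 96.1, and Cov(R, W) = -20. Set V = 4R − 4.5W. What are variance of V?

variance of V = a²·variance of R + b²·variance of W + 2ab·Cov(R, W) with a = 4, b = -4.5.
= 4²·33.4 + (-4.5)²·96.1 + 2·4·(-4.5)·(-20)
= 534.4 + 1946.025 + 720 = 3200.425.

variance of V = 3200.425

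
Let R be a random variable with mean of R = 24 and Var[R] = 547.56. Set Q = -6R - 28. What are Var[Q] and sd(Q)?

Q = -6R - 28 is linear with a = -6, b = -28.
Var[Q] = a²·Var[R] = (-6)²·547.56 = 19712.16 (the additive constant -28 does not affect variance).
sd(R) = √547.56 = 23.4.
sd(Q) = |a|·sd(R) = |-6|·23.4 = 140.4.

Var[Q] = 19712.16, sd(Q) = 140.4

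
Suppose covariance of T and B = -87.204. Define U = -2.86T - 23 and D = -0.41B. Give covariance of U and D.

covariance of U and D = -102.2554104

covariance of U and D = a·c·covariance of T and B = (-2.86)·(-0.41)·(-87.204) = -102.2554104. Additive constants drop out.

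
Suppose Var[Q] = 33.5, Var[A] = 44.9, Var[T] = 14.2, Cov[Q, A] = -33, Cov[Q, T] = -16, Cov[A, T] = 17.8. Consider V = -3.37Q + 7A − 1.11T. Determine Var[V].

Var[V] = 3758.67757

Var[V] = a²·Var[Q] + b²·Var[A] + c²·Var[T] + 2ab·Cov[Q, A] + 2ac·Cov[Q, T] + 2bc·Cov[A, T], with a = -3.37, b = 7, c = -1.11.
= 380.45615 + 2200.1 + 17.49582 + 1556.94 + (-119.7024) + (-276.612)
= 3758.67757.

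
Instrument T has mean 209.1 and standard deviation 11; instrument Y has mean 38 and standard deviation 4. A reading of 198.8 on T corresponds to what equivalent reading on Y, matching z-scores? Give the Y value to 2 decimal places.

z = (198.8 − 209.1)/11 ≈ -0.9364.
Y = 38 + z·4 = 38 + (198.8 − 209.1)·4/11 ≈ 34.25.

Y = 34.25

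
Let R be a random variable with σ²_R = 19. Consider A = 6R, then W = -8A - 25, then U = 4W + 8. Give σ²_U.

σ²_A = 6²·19 = 684.
σ²_W = (-8)²·684 = 43776.
σ²_U = 4²·43776 = 700416.

σ²_U = 700416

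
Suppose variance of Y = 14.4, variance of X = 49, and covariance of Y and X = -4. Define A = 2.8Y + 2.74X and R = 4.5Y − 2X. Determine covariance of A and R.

covariance of A and R = -114

By bilinearity, covariance of A and R = ac·variance of Y + bd·variance of X + (ad+bc)·covariance of Y and X, with a=2.8, b=2.74, c=4.5, d=-2.
ac·variance of Y = 2.8·4.5·14.4 = 181.44
bd·variance of X = 2.74·(-2)·49 = -268.52
(ad+bc)·covariance of Y and X = (6.73)·(-4) = -26.92
covariance of A and R = 181.44 + (-268.52) + (-26.92) = -114.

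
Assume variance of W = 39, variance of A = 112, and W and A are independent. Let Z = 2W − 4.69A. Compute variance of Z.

variance of Z = 2619.5632

variance of Z = a²·variance of W + b²·variance of A + 2ab·covariance of W and A with a = 2, b = -4.69.
Independence gives covariance of W and A = 0.
= 2²·39 + (-4.69)²·112 + 2·2·(-4.69)·0
= 156 + 2463.5632 + 0 = 2619.5632.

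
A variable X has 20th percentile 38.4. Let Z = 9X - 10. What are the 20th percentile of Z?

Since a = 9 > 0 the transformation is increasing, so the 20th percentile of Z = a·(P_{20} of X) + b = 9·38.4 + (-10) = 335.6.

20th percentile of Z = 335.6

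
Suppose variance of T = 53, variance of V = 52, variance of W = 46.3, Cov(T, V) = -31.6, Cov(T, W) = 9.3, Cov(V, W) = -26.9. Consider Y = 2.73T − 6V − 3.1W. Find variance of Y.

variance of Y = a²·variance of T + b²·variance of V + c²·variance of W + 2ab·Cov(T, V) + 2ac·Cov(T, W) + 2bc·Cov(V, W), with a = 2.73, b = -6, c = -3.1.
= 395.0037 + 1872 + 444.943 + 1035.216 + (-157.4118) + (-1000.68)
= 2589.0709.

variance of Y = 2589.0709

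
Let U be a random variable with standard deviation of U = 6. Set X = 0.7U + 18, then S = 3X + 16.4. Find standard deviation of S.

standard deviation of S = 12.6

standard deviation of X = |0.7|·6 = 4.2.
standard deviation of S = |3|·4.2 = 12.6.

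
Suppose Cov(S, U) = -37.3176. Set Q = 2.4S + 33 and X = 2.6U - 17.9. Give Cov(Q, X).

Cov(Q, X) = -232.861824

Cov(Q, X) = a·c·Cov(S, U) = 2.4·2.6·(-37.3176) = -232.861824. Additive constants drop out.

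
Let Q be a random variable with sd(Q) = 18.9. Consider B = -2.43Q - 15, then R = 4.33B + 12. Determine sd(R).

sd(R) = 198.86391

sd(B) = |-2.43|·18.9 = 45.927.
sd(R) = |4.33|·45.927 = 198.86391.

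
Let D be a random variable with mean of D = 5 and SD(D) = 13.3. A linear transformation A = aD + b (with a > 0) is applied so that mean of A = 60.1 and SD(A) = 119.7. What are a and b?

SD(A) = a·SD(D) (a > 0), so a = 119.7/13.3 = 9.
mean of A = a·mean of D + b, so b = 60.1 − 9·5 = 15.1.

a = 9, b = 15.1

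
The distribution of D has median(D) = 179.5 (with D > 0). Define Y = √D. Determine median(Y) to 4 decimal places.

√D is monotone on this domain, so median(Y) = √(179.5) ≈ 13.3978.

median(Y) = 13.3978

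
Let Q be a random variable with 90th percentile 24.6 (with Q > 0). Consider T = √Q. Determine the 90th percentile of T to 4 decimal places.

√Q is increasing, so P_{90}(T) = g(P_{90}(Q)) ≈ 4.9598.

90th percentile of T = 4.9598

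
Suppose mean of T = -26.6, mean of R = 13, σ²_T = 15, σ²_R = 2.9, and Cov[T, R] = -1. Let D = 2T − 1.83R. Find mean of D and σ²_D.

mean of D = 2·mean of T + (-1.83)·mean of R = 2·(-26.6) + (-1.83)·13 = -76.99.
σ²_D = a²·σ²_T + b²·σ²_R + 2ab·Cov[T, R] with a = 2, b = -1.83.
= 2²·15 + (-1.83)²·2.9 + 2·2·(-1.83)·(-1)
= 60 + 9.71181 + 7.32 = 77.03181.

mean of D = -76.99, σ²_D = 77.03181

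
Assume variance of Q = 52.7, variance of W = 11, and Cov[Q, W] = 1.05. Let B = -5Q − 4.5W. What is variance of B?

variance of B = 1587.5

variance of B = a²·variance of Q + b²·variance of W + 2ab·Cov[Q, W] with a = -5, b = -4.5.
= (-5)²·52.7 + (-4.5)²·11 + 2·(-5)·(-4.5)·1.05
= 1317.5 + 222.75 + 47.25 = 1587.5.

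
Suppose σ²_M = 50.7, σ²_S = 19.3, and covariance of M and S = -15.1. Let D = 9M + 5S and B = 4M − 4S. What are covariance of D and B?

By bilinearity, covariance of D and B = ac·σ²_M + bd·σ²_S + (ad+bc)·covariance of M and S, with a=9, b=5, c=4, d=-4.
ac·σ²_M = 9·4·50.7 = 1825.2
bd·σ²_S = 5·(-4)·19.3 = -386
(ad+bc)·covariance of M and S = (-16)·(-15.1) = 241.6
covariance of D and B = 1825.2 + (-386) + 241.6 = 1680.8.

covariance of D and B = 1680.8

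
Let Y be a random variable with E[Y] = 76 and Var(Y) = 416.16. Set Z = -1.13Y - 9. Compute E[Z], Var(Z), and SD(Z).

E[Z] = -94.88, Var(Z) = 531.394704, SD(Z) = 23.052

Z = -1.13Y - 9 is linear with a = -1.13, b = -9.
E[Z] = a·E[Y] + b = (-1.13)·76 + (-9) = -94.88.
Var(Z) = a²·Var(Y) = (-1.13)²·416.16 = 531.394704 (the additive constant -9 does not affect variance).
SD(Y) = √416.16 = 20.4.
SD(Z) = |a|·SD(Y) = |-1.13|·20.4 = 23.052.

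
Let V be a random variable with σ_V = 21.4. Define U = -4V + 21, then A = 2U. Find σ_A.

σ_A = 171.2

σ_U = |-4|·21.4 = 85.6.
σ_A = |2|·85.6 = 171.2.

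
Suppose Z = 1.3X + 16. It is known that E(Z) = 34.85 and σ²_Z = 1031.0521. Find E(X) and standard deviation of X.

From Z = 1.3X + 16: E(Z) = a·E(X) + b, so E(X) = (E(Z) − b)/a = (34.85 − 16)/1.3 = 14.5.
standard deviation of Z = √1031.0521 = 32.11.
standard deviation of Z = |a|·standard deviation of X, so standard deviation of X = 32.11/|1.3| = 24.7.

E(X) = 14.5, standard deviation of X = 24.7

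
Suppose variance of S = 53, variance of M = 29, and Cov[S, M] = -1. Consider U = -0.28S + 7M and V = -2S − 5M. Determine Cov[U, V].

By bilinearity, Cov[U, V] = ac·variance of S + bd·variance of M + (ad+bc)·Cov[S, M], with a=-0.28, b=7, c=-2, d=-5.
ac·variance of S = (-0.28)·(-2)·53 = 29.68
bd·variance of M = 7·(-5)·29 = -1015
(ad+bc)·Cov[S, M] = (-12.6)·(-1) = 12.6
Cov[U, V] = 29.68 + (-1015) + 12.6 = -972.72.

Cov[U, V] = -972.72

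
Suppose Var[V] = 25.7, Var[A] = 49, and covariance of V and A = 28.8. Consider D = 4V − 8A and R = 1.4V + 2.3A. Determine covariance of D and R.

By bilinearity, covariance of D and R = ac·Var[V] + bd·Var[A] + (ad+bc)·covariance of V and A, with a=4, b=-8, c=1.4, d=2.3.
ac·Var[V] = 4·1.4·25.7 = 143.92
bd·Var[A] = (-8)·2.3·49 = -901.6
(ad+bc)·covariance of V and A = (-2)·28.8 = -57.6
covariance of D and R = 143.92 + (-901.6) + (-57.6) = -815.28.

covariance of D and R = -815.28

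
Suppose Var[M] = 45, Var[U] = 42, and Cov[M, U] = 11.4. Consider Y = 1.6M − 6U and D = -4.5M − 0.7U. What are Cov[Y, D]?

Cov[Y, D] = 147.432

By bilinearity, Cov[Y, D] = ac·Var[M] + bd·Var[U] + (ad+bc)·Cov[M, U], with a=1.6, b=-6, c=-4.5, d=-0.7.
ac·Var[M] = 1.6·(-4.5)·45 = -324
bd·Var[U] = (-6)·(-0.7)·42 = 176.4
(ad+bc)·Cov[M, U] = (25.88)·11.4 = 295.032
Cov[Y, D] = -324 + 176.4 + 295.032 = 147.432.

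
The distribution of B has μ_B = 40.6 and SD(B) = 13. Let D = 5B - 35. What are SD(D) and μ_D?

D = 5B - 35 is linear with a = 5, b = -35.
SD(D) = |a|·SD(B) = |5|·13 = 65.
μ_D = a·μ_B + b = 5·40.6 + (-35) = 168.

SD(D) = 65, μ_D = 168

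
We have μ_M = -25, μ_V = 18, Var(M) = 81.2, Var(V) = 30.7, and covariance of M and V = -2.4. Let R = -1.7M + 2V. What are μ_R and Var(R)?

μ_R = (-1.7)·μ_M + 2·μ_V = (-1.7)·(-25) + 2·18 = 78.5.
Var(R) = a²·Var(M) + b²·Var(V) + 2ab·covariance of M and V with a = -1.7, b = 2.
= (-1.7)²·81.2 + 2²·30.7 + 2·(-1.7)·2·(-2.4)
= 234.668 + 122.8 + 16.32 = 373.788.

μ_R = 78.5, Var(R) = 373.788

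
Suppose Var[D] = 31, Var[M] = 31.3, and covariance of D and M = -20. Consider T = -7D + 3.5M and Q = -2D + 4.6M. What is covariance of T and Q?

covariance of T and Q = 1721.93

By bilinearity, covariance of T and Q = ac·Var[D] + bd·Var[M] + (ad+bc)·covariance of D and M, with a=-7, b=3.5, c=-2, d=4.6.
ac·Var[D] = (-7)·(-2)·31 = 434
bd·Var[M] = 3.5·4.6·31.3 = 503.93
(ad+bc)·covariance of D and M = (-39.2)·(-20) = 784
covariance of T and Q = 434 + 503.93 + 784 = 1721.93.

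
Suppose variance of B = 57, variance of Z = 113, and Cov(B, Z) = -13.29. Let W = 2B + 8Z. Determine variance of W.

variance of W = 7034.72

variance of W = a²·variance of B + b²·variance of Z + 2ab·Cov(B, Z) with a = 2, b = 8.
= 2²·57 + 8²·113 + 2·2·8·(-13.29)
= 228 + 7232 + (-425.28) = 7034.72.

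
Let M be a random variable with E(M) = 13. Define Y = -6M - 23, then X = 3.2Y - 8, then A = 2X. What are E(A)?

E(A) = -662.4

E(Y) = (-6)·13 + (-23) = -101.
E(X) = 3.2·(-101) + (-8) = -331.2.
E(A) = 2·(-331.2) = -662.4.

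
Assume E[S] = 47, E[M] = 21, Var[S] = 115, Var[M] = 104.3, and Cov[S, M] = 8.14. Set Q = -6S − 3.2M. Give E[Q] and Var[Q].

E[Q] = (-6)·E[S] + (-3.2)·E[M] = (-6)·47 + (-3.2)·21 = -349.2.
Var[Q] = a²·Var[S] + b²·Var[M] + 2ab·Cov[S, M] with a = -6, b = -3.2.
= (-6)²·115 + (-3.2)²·104.3 + 2·(-6)·(-3.2)·8.14
= 4140 + 1068.032 + 312.576 = 5520.608.

E[Q] = -349.2, Var[Q] = 5520.608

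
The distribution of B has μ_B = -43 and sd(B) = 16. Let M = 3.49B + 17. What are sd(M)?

M = 3.49B + 17 is linear with a = 3.49, b = 17.
sd(M) = |a|·sd(B) = |3.49|·16 = 55.84.

sd(M) = 55.84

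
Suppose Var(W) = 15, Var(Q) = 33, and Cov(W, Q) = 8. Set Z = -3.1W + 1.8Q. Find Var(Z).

Var(Z) = a²·Var(W) + b²·Var(Q) + 2ab·Cov(W, Q) with a = -3.1, b = 1.8.
= (-3.1)²·15 + 1.8²·33 + 2·(-3.1)·1.8·8
= 144.15 + 106.92 + (-89.28) = 161.79.

Var(Z) = 161.79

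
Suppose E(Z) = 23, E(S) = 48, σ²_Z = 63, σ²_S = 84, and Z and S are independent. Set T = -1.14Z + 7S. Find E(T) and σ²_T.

E(T) = 309.78, σ²_T = 4197.8748

E(T) = (-1.14)·E(Z) + 7·E(S) = (-1.14)·23 + 7·48 = 309.78.
σ²_T = a²·σ²_Z + b²·σ²_S + 2ab·Cov(Z, S) with a = -1.14, b = 7.
Independence gives Cov(Z, S) = 0.
= (-1.14)²·63 + 7²·84 + 2·(-1.14)·7·0
= 81.8748 + 4116 + 0 = 4197.8748.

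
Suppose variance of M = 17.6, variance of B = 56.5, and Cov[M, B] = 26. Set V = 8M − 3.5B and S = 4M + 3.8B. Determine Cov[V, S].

By bilinearity, Cov[V, S] = ac·variance of M + bd·variance of B + (ad+bc)·Cov[M, B], with a=8, b=-3.5, c=4, d=3.8.
ac·variance of M = 8·4·17.6 = 563.2
bd·variance of B = (-3.5)·3.8·56.5 = -751.45
(ad+bc)·Cov[M, B] = (16.4)·26 = 426.4
Cov[V, S] = 563.2 + (-751.45) + 426.4 = 238.15.

Cov[V, S] = 238.15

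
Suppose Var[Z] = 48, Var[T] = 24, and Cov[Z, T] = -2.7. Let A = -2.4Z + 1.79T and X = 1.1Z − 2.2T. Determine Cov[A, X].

By bilinearity, Cov[A, X] = ac·Var[Z] + bd·Var[T] + (ad+bc)·Cov[Z, T], with a=-2.4, b=1.79, c=1.1, d=-2.2.
ac·Var[Z] = (-2.4)·1.1·48 = -126.72
bd·Var[T] = 1.79·(-2.2)·24 = -94.512
(ad+bc)·Cov[Z, T] = (7.249)·(-2.7) = -19.5723
Cov[A, X] = -126.72 + (-94.512) + (-19.5723) = -240.8043.

Cov[A, X] = -240.8043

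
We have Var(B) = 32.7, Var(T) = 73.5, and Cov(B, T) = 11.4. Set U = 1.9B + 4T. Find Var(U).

Var(U) = 1467.327

Var(U) = a²·Var(B) + b²·Var(T) + 2ab·Cov(B, T) with a = 1.9, b = 4.
= 1.9²·32.7 + 4²·73.5 + 2·1.9·4·11.4
= 118.047 + 1176 + 173.28 = 1467.327.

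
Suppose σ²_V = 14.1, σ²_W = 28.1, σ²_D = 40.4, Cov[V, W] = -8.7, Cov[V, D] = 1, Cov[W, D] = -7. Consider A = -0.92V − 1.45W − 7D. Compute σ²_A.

σ²_A = 1898.18289

σ²_A = a²·σ²_V + b²·σ²_W + c²·σ²_D + 2ab·Cov[V, W] + 2ac·Cov[V, D] + 2bc·Cov[W, D], with a = -0.92, b = -1.45, c = -7.
= 11.93424 + 59.08025 + 1979.6 + (-23.2116) + 12.88 + (-142.1)
= 1898.18289.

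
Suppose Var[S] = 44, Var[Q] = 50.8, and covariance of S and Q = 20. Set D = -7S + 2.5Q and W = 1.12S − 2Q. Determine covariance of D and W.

By bilinearity, covariance of D and W = ac·Var[S] + bd·Var[Q] + (ad+bc)·covariance of S and Q, with a=-7, b=2.5, c=1.12, d=-2.
ac·Var[S] = (-7)·1.12·44 = -344.96
bd·Var[Q] = 2.5·(-2)·50.8 = -254
(ad+bc)·covariance of S and Q = (16.8)·20 = 336
covariance of D and W = -344.96 + (-254) + 336 = -262.96.

covariance of D and W = -262.96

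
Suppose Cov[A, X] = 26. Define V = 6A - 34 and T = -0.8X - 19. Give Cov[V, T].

Cov[V, T] = a·c·Cov[A, X] = 6·(-0.8)·26 = -124.8. Additive constants drop out.

Cov[V, T] = -124.8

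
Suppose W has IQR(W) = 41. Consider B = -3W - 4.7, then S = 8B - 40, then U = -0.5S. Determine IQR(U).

IQR(U) = 492

IQR(B) = |-3|·41 = 123.
IQR(S) = |8|·123 = 984.
IQR(U) = |-0.5|·984 = 492.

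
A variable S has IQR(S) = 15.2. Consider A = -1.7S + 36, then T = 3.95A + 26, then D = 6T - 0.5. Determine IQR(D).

IQR(D) = 612.408

IQR(A) = |-1.7|·15.2 = 25.84.
IQR(T) = |3.95|·25.84 = 102.068.
IQR(D) = |6|·102.068 = 612.408.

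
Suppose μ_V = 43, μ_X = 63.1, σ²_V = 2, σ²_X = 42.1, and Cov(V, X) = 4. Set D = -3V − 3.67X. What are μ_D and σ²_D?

μ_D = (-3)·μ_V + (-3.67)·μ_X = (-3)·43 + (-3.67)·63.1 = -360.577.
σ²_D = a²·σ²_V + b²·σ²_X + 2ab·Cov(V, X) with a = -3, b = -3.67.
= (-3)²·2 + (-3.67)²·42.1 + 2·(-3)·(-3.67)·4
= 18 + 567.04069 + 88.08 = 673.12069.

μ_D = -360.577, σ²_D = 673.12069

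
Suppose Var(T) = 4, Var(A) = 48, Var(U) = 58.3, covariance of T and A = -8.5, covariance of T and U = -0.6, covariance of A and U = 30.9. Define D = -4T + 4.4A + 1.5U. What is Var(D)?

Var(D) = a²·Var(T) + b²·Var(A) + c²·Var(U) + 2ab·covariance of T and A + 2ac·covariance of T and U + 2bc·covariance of A and U, with a = -4, b = 4.4, c = 1.5.
= 64 + 929.28 + 131.175 + 299.2 + 7.2 + 407.88
= 1838.735.

Var(D) = 1838.735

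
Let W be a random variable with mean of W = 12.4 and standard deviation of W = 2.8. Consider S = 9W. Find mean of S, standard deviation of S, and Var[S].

mean of S = 111.6, standard deviation of S = 25.2, Var[S] = 635.04

S = 9W is linear with a = 9, b = 0.
mean of S = a·mean of W + b = 9·12.4 = 111.6.
standard deviation of S = |a|·standard deviation of W = |9|·2.8 = 25.2.
Var[W] = 2.8² = 7.84.
Var[S] = a²·Var[W] = 9²·7.84 = 635.04.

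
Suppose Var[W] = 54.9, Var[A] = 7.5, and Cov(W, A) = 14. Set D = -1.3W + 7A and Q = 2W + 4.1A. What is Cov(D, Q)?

By bilinearity, Cov(D, Q) = ac·Var[W] + bd·Var[A] + (ad+bc)·Cov(W, A), with a=-1.3, b=7, c=2, d=4.1.
ac·Var[W] = (-1.3)·2·54.9 = -142.74
bd·Var[A] = 7·4.1·7.5 = 215.25
(ad+bc)·Cov(W, A) = (8.67)·14 = 121.38
Cov(D, Q) = -142.74 + 215.25 + 121.38 = 193.89.

Cov(D, Q) = 193.89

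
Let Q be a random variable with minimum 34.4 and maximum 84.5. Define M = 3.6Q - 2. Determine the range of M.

Range of Q = 84.5 − 34.4 = 50.1.
Range(M) = |a|·Range(Q) = |3.6|·50.1 = 180.36.

Range(M) = 180.36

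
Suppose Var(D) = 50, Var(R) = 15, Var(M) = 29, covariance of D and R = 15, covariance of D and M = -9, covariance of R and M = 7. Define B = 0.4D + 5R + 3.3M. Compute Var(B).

Var(B) = a²·Var(D) + b²·Var(R) + c²·Var(M) + 2ab·covariance of D and R + 2ac·covariance of D and M + 2bc·covariance of R and M, with a = 0.4, b = 5, c = 3.3.
= 8 + 375 + 315.81 + 60 + (-23.76) + 231
= 966.05.

Var(B) = 966.05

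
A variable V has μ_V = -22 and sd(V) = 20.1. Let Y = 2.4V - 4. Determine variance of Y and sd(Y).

Y = 2.4V - 4 is linear with a = 2.4, b = -4.
variance of V = 20.1² = 404.01.
variance of Y = a²·variance of V = 2.4²·404.01 = 2327.0976 (the additive constant -4 does not affect variance).
sd(Y) = |a|·sd(V) = |2.4|·20.1 = 48.24.

variance of Y = 2327.0976, sd(Y) = 48.24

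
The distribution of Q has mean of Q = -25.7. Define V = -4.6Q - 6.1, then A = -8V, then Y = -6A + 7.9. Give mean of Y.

mean of Y = 5389.66

mean of V = (-4.6)·(-25.7) + (-6.1) = 112.12.
mean of A = (-8)·112.12 = -896.96.
mean of Y = (-6)·(-896.96) + 7.9 = 5389.66.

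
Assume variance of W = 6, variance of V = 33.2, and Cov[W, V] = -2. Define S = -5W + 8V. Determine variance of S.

variance of S = a²·variance of W + b²·variance of V + 2ab·Cov[W, V] with a = -5, b = 8.
= (-5)²·6 + 8²·33.2 + 2·(-5)·8·(-2)
= 150 + 2124.8 + 160 = 2434.8.

variance of S = 2434.8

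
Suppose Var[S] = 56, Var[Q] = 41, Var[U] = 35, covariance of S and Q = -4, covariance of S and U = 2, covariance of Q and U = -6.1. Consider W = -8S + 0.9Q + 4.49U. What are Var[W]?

Var[W] = 4187.4333

Var[W] = a²·Var[S] + b²·Var[Q] + c²·Var[U] + 2ab·covariance of S and Q + 2ac·covariance of S and U + 2bc·covariance of Q and U, with a = -8, b = 0.9, c = 4.49.
= 3584 + 33.21 + 705.6035 + 57.6 + (-143.68) + (-49.3002)
= 4187.4333.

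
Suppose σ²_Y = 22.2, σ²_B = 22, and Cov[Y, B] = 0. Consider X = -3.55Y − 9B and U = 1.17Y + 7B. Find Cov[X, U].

Cov[X, U] = -1478.2077

By bilinearity, Cov[X, U] = ac·σ²_Y + bd·σ²_B + (ad+bc)·Cov[Y, B], with a=-3.55, b=-9, c=1.17, d=7.
ac·σ²_Y = (-3.55)·1.17·22.2 = -92.2077
bd·σ²_B = (-9)·7·22 = -1386
(ad+bc)·Cov[Y, B] = (-35.38)·0 = 0
Cov[X, U] = -92.2077 + (-1386) + 0 = -1478.2077.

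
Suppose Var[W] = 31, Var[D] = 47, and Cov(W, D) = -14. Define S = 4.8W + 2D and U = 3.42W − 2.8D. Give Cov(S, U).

By bilinearity, Cov(S, U) = ac·Var[W] + bd·Var[D] + (ad+bc)·Cov(W, D), with a=4.8, b=2, c=3.42, d=-2.8.
ac·Var[W] = 4.8·3.42·31 = 508.896
bd·Var[D] = 2·(-2.8)·47 = -263.2
(ad+bc)·Cov(W, D) = (-6.6)·(-14) = 92.4
Cov(S, U) = 508.896 + (-263.2) + 92.4 = 338.096.

Cov(S, U) = 338.096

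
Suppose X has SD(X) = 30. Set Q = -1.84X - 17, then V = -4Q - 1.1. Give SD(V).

SD(V) = 220.8

SD(Q) = |-1.84|·30 = 55.2.
SD(V) = |-4|·55.2 = 220.8.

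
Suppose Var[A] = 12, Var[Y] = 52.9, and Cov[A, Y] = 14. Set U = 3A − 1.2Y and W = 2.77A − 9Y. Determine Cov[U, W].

Cov[U, W] = 246.504

By bilinearity, Cov[U, W] = ac·Var[A] + bd·Var[Y] + (ad+bc)·Cov[A, Y], with a=3, b=-1.2, c=2.77, d=-9.
ac·Var[A] = 3·2.77·12 = 99.72
bd·Var[Y] = (-1.2)·(-9)·52.9 = 571.32
(ad+bc)·Cov[A, Y] = (-30.324)·14 = -424.536
Cov[U, W] = 99.72 + 571.32 + (-424.536) = 246.504.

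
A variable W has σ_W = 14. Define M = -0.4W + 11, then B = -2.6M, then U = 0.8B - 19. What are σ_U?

σ_M = |-0.4|·14 = 5.6.
σ_B = |-2.6|·5.6 = 14.56.
σ_U = |0.8|·14.56 = 11.648.

σ_U = 11.648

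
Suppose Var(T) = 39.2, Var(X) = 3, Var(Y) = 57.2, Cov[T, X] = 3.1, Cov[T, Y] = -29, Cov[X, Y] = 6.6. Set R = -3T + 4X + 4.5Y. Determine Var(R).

Var(R) = a²·Var(T) + b²·Var(X) + c²·Var(Y) + 2ab·Cov[T, X] + 2ac·Cov[T, Y] + 2bc·Cov[X, Y], with a = -3, b = 4, c = 4.5.
= 352.8 + 48 + 1158.3 + (-74.4) + 783 + 237.6
= 2505.3.

Var(R) = 2505.3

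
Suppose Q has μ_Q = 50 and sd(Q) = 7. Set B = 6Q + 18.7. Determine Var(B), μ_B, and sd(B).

Var(B) = 1764, μ_B = 318.7, sd(B) = 42

B = 6Q + 18.7 is linear with a = 6, b = 18.7.
Var(Q) = 7² = 49.
Var(B) = a²·Var(Q) = 6²·49 = 1764 (the additive constant 18.7 does not affect variance).
μ_B = a·μ_Q + b = 6·50 + 18.7 = 318.7.
sd(B) = |a|·sd(Q) = |6|·7 = 42.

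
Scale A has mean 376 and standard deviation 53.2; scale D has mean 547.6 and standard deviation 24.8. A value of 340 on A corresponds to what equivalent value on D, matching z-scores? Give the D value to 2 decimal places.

D = 530.82

z = (340 − 376)/53.2 ≈ -0.6767.
D = 547.6 + z·24.8 = 547.6 + (340 − 376)·24.8/53.2 ≈ 530.82.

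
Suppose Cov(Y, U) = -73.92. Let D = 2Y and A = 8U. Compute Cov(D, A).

Cov(D, A) = -1182.72

Cov(D, A) = a·c·Cov(Y, U) = 2·8·(-73.92) = -1182.72. Additive constants drop out.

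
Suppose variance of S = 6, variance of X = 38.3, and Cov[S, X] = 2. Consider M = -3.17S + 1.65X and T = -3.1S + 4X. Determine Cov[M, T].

By bilinearity, Cov[M, T] = ac·variance of S + bd·variance of X + (ad+bc)·Cov[S, X], with a=-3.17, b=1.65, c=-3.1, d=4.
ac·variance of S = (-3.17)·(-3.1)·6 = 58.962
bd·variance of X = 1.65·4·38.3 = 252.78
(ad+bc)·Cov[S, X] = (-17.795)·2 = -35.59
Cov[M, T] = 58.962 + 252.78 + (-35.59) = 276.152.

Cov[M, T] = 276.152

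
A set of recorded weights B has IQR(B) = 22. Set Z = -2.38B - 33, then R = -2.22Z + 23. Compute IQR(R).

IQR(Z) = |-2.38|·22 = 52.36.
IQR(R) = |-2.22|·52.36 = 116.2392.

IQR(R) = 116.2392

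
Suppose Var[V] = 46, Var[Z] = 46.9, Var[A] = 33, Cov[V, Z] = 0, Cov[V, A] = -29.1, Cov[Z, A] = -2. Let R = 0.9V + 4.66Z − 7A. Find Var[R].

Var[R] = 3169.86164

Var[R] = a²·Var[V] + b²·Var[Z] + c²·Var[A] + 2ab·Cov[V, Z] + 2ac·Cov[V, A] + 2bc·Cov[Z, A], with a = 0.9, b = 4.66, c = -7.
= 37.26 + 1018.46164 + 1617 + 0 + 366.66 + 130.48
= 3169.86164.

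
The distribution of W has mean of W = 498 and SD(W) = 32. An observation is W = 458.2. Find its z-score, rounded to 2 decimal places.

z = (W − mean of W) / SD(W) = (458.2 − 498) / 32 ≈ -1.24.

z = -1.24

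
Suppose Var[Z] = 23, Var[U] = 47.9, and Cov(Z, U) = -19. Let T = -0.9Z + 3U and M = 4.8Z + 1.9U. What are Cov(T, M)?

By bilinearity, Cov(T, M) = ac·Var[Z] + bd·Var[U] + (ad+bc)·Cov(Z, U), with a=-0.9, b=3, c=4.8, d=1.9.
ac·Var[Z] = (-0.9)·4.8·23 = -99.36
bd·Var[U] = 3·1.9·47.9 = 273.03
(ad+bc)·Cov(Z, U) = (12.69)·(-19) = -241.11
Cov(T, M) = -99.36 + 273.03 + (-241.11) = -67.44.

Cov(T, M) = -67.44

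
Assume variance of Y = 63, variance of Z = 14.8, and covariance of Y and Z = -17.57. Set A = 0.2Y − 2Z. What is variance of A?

variance of A = 75.776

variance of A = a²·variance of Y + b²·variance of Z + 2ab·covariance of Y and Z with a = 0.2, b = -2.
= 0.2²·63 + (-2)²·14.8 + 2·0.2·(-2)·(-17.57)
= 2.52 + 59.2 + 14.056 = 75.776.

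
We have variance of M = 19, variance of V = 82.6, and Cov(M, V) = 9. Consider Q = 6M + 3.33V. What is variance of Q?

variance of Q = a²·variance of M + b²·variance of V + 2ab·Cov(M, V) with a = 6, b = 3.33.
= 6²·19 + 3.33²·82.6 + 2·6·3.33·9
= 684 + 915.94314 + 359.64 = 1959.58314.

variance of Q = 1959.58314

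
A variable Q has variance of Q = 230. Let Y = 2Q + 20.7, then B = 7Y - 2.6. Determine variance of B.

variance of Y = 2²·230 = 920.
variance of B = 7²·920 = 45080.

variance of B = 45080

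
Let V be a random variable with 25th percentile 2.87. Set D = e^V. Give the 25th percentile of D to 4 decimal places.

25th percentile of D = 17.637

e^V is increasing, so P_{25}(D) = g(P_{25}(V)) ≈ 17.637.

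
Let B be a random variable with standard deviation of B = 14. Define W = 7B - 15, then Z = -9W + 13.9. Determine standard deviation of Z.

standard deviation of W = |7|·14 = 98.
standard deviation of Z = |-9|·98 = 882.

standard deviation of Z = 882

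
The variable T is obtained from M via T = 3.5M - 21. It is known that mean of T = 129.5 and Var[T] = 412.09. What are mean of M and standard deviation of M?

mean of M = 43, standard deviation of M = 5.8

From T = 3.5M - 21: mean of T = a·mean of M + b, so mean of M = (mean of T − b)/a = (129.5 − (-21))/3.5 = 43.
standard deviation of T = √412.09 = 20.3.
standard deviation of T = |a|·standard deviation of M, so standard deviation of M = 20.3/|3.5| = 5.8.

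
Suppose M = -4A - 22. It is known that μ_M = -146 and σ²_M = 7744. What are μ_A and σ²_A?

μ_A = 31, σ²_A = 484

From M = -4A - 22: μ_M = a·μ_A + b, so μ_A = (μ_M − b)/a = (-146 − (-22))/(-4) = 31.
σ²_M = a²·σ²_A, so σ²_A = 7744/(-4)² = 484.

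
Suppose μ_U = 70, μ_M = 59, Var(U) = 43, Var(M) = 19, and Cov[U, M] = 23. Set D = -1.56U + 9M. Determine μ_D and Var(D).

μ_D = (-1.56)·μ_U + 9·μ_M = (-1.56)·70 + 9·59 = 421.8.
Var(D) = a²·Var(U) + b²·Var(M) + 2ab·Cov[U, M] with a = -1.56, b = 9.
= (-1.56)²·43 + 9²·19 + 2·(-1.56)·9·23
= 104.6448 + 1539 + (-645.84) = 997.8048.

μ_D = 421.8, Var(D) = 997.8048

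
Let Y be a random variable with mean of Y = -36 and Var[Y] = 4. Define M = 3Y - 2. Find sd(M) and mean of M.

M = 3Y - 2 is linear with a = 3, b = -2.
sd(Y) = √4 = 2.
sd(M) = |a|·sd(Y) = |3|·2 = 6.
mean of M = a·mean of Y + b = 3·(-36) + (-2) = -110.

sd(M) = 6, mean of M = -110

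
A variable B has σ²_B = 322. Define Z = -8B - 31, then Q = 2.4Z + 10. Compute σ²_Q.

σ²_Q = 118702.08

σ²_Z = (-8)²·322 = 20608.
σ²_Q = 2.4²·20608 = 118702.08.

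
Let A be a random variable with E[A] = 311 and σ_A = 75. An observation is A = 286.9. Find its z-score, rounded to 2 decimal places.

z = (A − E[A]) / σ_A = (286.9 − 311) / 75 ≈ -0.32.

z = -0.32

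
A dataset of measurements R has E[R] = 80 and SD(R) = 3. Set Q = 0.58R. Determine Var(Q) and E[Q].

Q = 0.58R is linear with a = 0.58, b = 0.
Var(R) = 3² = 9.
Var(Q) = a²·Var(R) = 0.58²·9 = 3.0276.
E[Q] = a·E[R] + b = 0.58·80 = 46.4.

Var(Q) = 3.0276, E[Q] = 46.4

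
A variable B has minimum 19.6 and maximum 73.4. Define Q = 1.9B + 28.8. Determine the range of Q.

Range(Q) = 102.22

Range of B = 73.4 − 19.6 = 53.8.
Range(Q) = |a|·Range(B) = |1.9|·53.8 = 102.22.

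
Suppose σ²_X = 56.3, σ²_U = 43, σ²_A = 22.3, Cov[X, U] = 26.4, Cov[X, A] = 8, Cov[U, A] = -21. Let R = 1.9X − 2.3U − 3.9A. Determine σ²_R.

σ²_R = 43.86

σ²_R = a²·σ²_X + b²·σ²_U + c²·σ²_A + 2ab·Cov[X, U] + 2ac·Cov[X, A] + 2bc·Cov[U, A], with a = 1.9, b = -2.3, c = -3.9.
= 203.243 + 227.47 + 339.183 + (-230.736) + (-118.56) + (-376.74)
= 43.86.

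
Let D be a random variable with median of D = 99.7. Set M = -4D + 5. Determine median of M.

median of M = -393.8

A linear map preserves order up to sign, so median of M = a·median of D + b = (-4)·99.7 + 5 = -393.8.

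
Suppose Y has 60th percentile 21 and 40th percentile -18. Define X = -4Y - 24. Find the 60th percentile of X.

60th percentile of X = 48

Since a = -4 < 0 the transformation is decreasing, reversing order: the 60th percentile of X corresponds to the 40th percentile of Y.
So P_{60}(X) = a·P_{40}(Y) + b = (-4)·(-18) + (-24) = 48.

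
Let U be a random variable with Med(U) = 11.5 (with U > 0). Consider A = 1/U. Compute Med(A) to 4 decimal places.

1/U is monotone on this domain, so Med(A) = 1/(11.5) ≈ 0.087.

Med(A) = 0.087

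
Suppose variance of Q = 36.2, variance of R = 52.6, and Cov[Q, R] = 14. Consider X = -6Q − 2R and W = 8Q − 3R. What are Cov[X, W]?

By bilinearity, Cov[X, W] = ac·variance of Q + bd·variance of R + (ad+bc)·Cov[Q, R], with a=-6, b=-2, c=8, d=-3.
ac·variance of Q = (-6)·8·36.2 = -1737.6
bd·variance of R = (-2)·(-3)·52.6 = 315.6
(ad+bc)·Cov[Q, R] = (2)·14 = 28
Cov[X, W] = -1737.6 + 315.6 + 28 = -1394.

Cov[X, W] = -1394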